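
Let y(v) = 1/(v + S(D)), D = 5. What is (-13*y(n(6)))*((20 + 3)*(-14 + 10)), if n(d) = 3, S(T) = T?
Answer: 299/2 ≈ 149.50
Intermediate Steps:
y(v) = 1/(5 + v) (y(v) = 1/(v + 5) = 1/(5 + v))
(-13*y(n(6)))*((20 + 3)*(-14 + 10)) = (-13/(5 + 3))*((20 + 3)*(-14 + 10)) = (-13/8)*(23*(-4)) = -13*⅛*(-92) = -13/8*(-92) = 299/2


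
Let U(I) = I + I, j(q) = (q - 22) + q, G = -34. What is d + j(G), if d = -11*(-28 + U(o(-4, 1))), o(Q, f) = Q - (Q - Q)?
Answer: 306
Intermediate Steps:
o(Q, f) = Q (o(Q, f) = Q - 1*0 = Q + 0 = Q)
j(q) = -22 + 2*q (j(q) = (-22 + q) + q = -22 + 2*q)
U(I) = 2*I
d = 396 (d = -11*(-28 + 2*(-4)) = -11*(-28 - 8) = -11*(-36) = 396)
d + j(G) = 396 + (-22 + 2*(-34)) = 396 + (-22 - 68) = 396 - 90 = 306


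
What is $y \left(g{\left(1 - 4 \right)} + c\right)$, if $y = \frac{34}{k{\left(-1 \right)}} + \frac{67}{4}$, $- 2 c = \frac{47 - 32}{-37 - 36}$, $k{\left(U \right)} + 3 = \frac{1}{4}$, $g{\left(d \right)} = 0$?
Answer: $\frac{2895}{6424} \approx 0.45065$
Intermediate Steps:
$k{\left(U \right)} = - \frac{11}{4}$ ($k{\left(U \right)} = -3 + \frac{1}{4} = - \frac{11}{4}$)
$c = \frac{15}{146}$ ($c = - \frac{\left(47 - 32\right) \frac{1}{-37 - 36}}{2} = - \frac{15 \frac{1}{-73}}{2} = - \frac{15 \left(- \frac{1}{73}\right)}{2} = \left(- \frac{1}{2}\right) \left(- \frac{15}{73}\right) = \frac{15}{146} \approx 0.10274$)
$y = \frac{193}{44}$ ($y = \frac{34}{- \frac{11}{4}} + \frac{67}{4} = 34 \left(- \frac{4}{11}\right) + 67 \cdot \frac{1}{4} = - \frac{136}{11} + \frac{67}{4} = \frac{193}{44} \approx 4.3864$)
$y \left(g{\left(1 - 4 \right)} + c\right) = \frac{193 \left(0 + \frac{15}{146}\right)}{44} = \frac{193}{44} \cdot \frac{15}{146} = \frac{2895}{6424}$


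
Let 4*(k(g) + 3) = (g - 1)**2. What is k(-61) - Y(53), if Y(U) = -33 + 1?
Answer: 990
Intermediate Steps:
Y(U) = -32
k(g) = -3 + (-1 + g)**2/4 (k(g) = -3 + (g - 1)**2/4 = -3 + (-1 + g)**2/4)
k(-61) - Y(53) = (-3 + (-1 - 61)**2/4) - 1*(-32) = (-3 + (1/4)*(-62)**2) + 32 = (-3 + (1/4)*3844) + 32 = (-3 + 961) + 32 = 958 + 32 = 990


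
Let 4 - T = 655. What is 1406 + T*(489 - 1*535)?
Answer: 31352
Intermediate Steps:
T = -651 (T = 4 - 1*655 = 4 - 655 = -651)
1406 + T*(489 - 1*535) = 1406 - 651*(489 - 1*535) = 1406 - 651*(489 - 535) = 1406 - 651*(-46) = 1406 + 29946 = 31352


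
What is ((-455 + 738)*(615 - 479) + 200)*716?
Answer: 27700608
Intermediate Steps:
((-455 + 738)*(615 - 479) + 200)*716 = (283*136 + 200)*716 = (38488 + 200)*716 = 38688*716 = 27700608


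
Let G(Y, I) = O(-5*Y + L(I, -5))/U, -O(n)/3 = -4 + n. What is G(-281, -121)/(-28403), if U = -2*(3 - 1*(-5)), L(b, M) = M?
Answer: -1047/113612 ≈ -0.0092156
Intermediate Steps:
O(n) = 12 - 3*n (O(n) = -3*(-4 + n) = 12 - 3*n)
U = -16 (U = -2*(3 + 5) = -2*8 = -16)
G(Y, I) = -27/16 - 15*Y/16 (G(Y, I) = (12 - 3*(-5*Y - 5))/(-16) = (12 - 3*(-5 - 5*Y))*(-1/16) = (12 + (15 + 15*Y))*(-1/16) = (27 + 15*Y)*(-1/16) = -27/16 - 15*Y/16)
G(-281, -121)/(-28403) = (-27/16 - 15/16*(-281))/(-28403) = (-27/16 + 4215/16)*(-1/28403) = (1047/4)*(-1/28403) = -1047/113612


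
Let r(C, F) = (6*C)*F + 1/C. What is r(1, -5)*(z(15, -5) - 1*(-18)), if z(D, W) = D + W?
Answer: -812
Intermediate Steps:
r(C, F) = 1/C + 6*C*F (r(C, F) = 6*C*F + 1/C = 1/C + 6*C*F)
r(1, -5)*(z(15, -5) - 1*(-18)) = (1/1 + 6*1*(-5))*((15 - 5) - 1*(-18)) = (1 - 30)*(10 + 18) = -29*28 = -812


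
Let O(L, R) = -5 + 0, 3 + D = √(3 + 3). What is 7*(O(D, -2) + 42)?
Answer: 259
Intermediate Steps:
D = -3 + √6 (D = -3 + √(3 + 3) = -3 + √6 ≈ -0.55051)
O(L, R) = -5
7*(O(D, -2) + 42) = 7*(-5 + 42) = 7*37 = 259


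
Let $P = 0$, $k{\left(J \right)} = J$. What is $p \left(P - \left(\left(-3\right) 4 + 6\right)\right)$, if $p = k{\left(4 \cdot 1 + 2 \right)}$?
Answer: $36$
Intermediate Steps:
$p = 6$ ($p = 4 \cdot 1 + 2 = 4 + 2 = 6$)
$p \left(P - \left(\left(-3\right) 4 + 6\right)\right) = 6 \left(0 - \left(\left(-3\right) 4 + 6\right)\right) = 6 \left(0 - \left(-12 + 6\right)\right) = 6 \left(0 - -6\right) = 6 \left(0 + 6\right) = 6 \cdot 6 = 36$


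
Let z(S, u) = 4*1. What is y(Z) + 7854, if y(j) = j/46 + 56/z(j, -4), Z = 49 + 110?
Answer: 362087/46 ≈ 7871.5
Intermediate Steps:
z(S, u) = 4
Z = 159
y(j) = 14 + j/46 (y(j) = j/46 + 56/4 = j*(1/46) + 56*(¼) = j/46 + 14 = 14 + j/46)
y(Z) + 7854 = (14 + (1/46)*159) + 7854 = (14 + 159/46) + 7854 = 803/46 + 7854 = 362087/46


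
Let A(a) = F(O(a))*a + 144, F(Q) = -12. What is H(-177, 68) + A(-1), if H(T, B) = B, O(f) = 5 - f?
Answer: 224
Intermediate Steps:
A(a) = 144 - 12*a (A(a) = -12*a + 144 = 144 - 12*a)
H(-177, 68) + A(-1) = 68 + (144 - 12*(-1)) = 68 + (144 + 12) = 68 + 156 = 224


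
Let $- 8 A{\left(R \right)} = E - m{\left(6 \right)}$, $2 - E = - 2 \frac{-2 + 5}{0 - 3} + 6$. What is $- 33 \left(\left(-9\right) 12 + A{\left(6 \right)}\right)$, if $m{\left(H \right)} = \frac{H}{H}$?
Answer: $\frac{28281}{8} \approx 3535.1$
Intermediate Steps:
$m{\left(H \right)} = 1$
$E = -6$ ($E = 2 - \left(- 2 \frac{-2 + 5}{0 - 3} + 6\right) = 2 - \left(- 2 \frac{3}{-3} + 6\right) = 2 - \left(- 2 \cdot 3 \left(- \frac{1}{3}\right) + 6\right) = 2 - \left(\left(-2\right) \left(-1\right) + 6\right) = 2 - \left(2 + 6\right) = 2 - 8 = -6$)
$A{\left(R \right)} = \frac{7}{8}$ ($A{\left(R \right)} = - \frac{-6 - 1}{8} = \left(- \frac{1}{8}\right) \left(-7\right) = \frac{7}{8}$)
$- 33 \left(\left(-9\right) 12 + A{\left(6 \right)}\right) = - 33 \left(\left(-9\right) 12 + \frac{7}{8}\right) = - 33 \left(-108 + \frac{7}{8}\right) = \left(-33\right) \left(- \frac{857}{8}\right) = \frac{28281}{8}$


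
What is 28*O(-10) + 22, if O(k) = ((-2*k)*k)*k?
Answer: 56022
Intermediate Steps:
O(k) = -2*k³ (O(k) = (-2*k²)*k = -2*k³)
28*O(-10) + 22 = 28*(-2*(-10)³) + 22 = 28*(-2*(-1000)) + 22 = 28*2000 + 22 = 56000 + 22 = 56022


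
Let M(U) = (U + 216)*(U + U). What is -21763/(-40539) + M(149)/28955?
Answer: 1007914939/234761349 ≈ 4.2934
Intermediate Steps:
M(U) = 2*U*(216 + U) (M(U) = (216 + U)*(2*U) = 2*U*(216 + U))
-21763/(-40539) + M(149)/28955 = -21763/(-40539) + (2*149*(216 + 149))/28955 = -21763*(-1/40539) + (2*149*365)*(1/28955) = 21763/40539 + 108770*(1/28955) = 21763/40539 + 21754/5791 = 1007914939/234761349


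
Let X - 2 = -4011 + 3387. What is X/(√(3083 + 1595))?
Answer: -311*√4678/2339 ≈ -9.0941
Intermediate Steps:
X = -622 (X = 2 + (-4011 + 3387) = 2 - 624 = -622)
X/(√(3083 + 1595)) = -622/√(3083 + 1595) = -622*√4678/4678 = -311*√4678/2339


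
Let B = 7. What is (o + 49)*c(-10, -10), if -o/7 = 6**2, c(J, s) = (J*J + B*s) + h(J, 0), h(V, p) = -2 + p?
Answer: -5684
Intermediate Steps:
c(J, s) = -2 + J**2 + 7*s (c(J, s) = (J*J + 7*s) + (-2 + 0) = (J**2 + 7*s) - 2 = -2 + J**2 + 7*s)
o = -252 (o = -7*6**2 = -7*36 = -252)
(o + 49)*c(-10, -10) = (-252 + 49)*(-2 + (-10)**2 + 7*(-10)) = -203*(-2 + 100 - 70) = -203*28 = -5684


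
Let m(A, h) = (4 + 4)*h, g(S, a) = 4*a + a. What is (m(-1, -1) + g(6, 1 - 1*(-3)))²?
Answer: 144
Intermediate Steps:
g(S, a) = 5*a
m(A, h) = 8*h
(m(-1, -1) + g(6, 1 - 1*(-3)))² = (8*(-1) + 5*(1 - 1*(-3)))² = (-8 + 5*(1 + 3))² = (-8 + 5*4)² = (-8 + 20)² = 12² = 144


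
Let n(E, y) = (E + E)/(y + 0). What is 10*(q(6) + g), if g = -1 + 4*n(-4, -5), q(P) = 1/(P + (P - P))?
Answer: 167/3 ≈ 55.667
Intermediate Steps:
q(P) = 1/P (q(P) = 1/(P + 0) = 1/P)
n(E, y) = 2*E/y (n(E, y) = (2*E)/y = 2*E/y)
g = 27/5 (g = -1 + 4*(2*(-4)/(-5)) = -1 + 4*(2*(-4)*(-1/5)) = -1 + 4*(8/5) = -1 + 32/5 = 27/5 ≈ 5.4000)
10*(q(6) + g) = 10*(1/6 + 27/5) = 10*(167/30) = 167/3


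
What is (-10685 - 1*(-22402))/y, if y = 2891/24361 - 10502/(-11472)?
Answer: 1637271433032/144502387 ≈ 11330.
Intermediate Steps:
y = 144502387/139734696 (y = 2891*(1/24361) - 10502*(-1/11472) = 2891/24361 + 5251/5736 = 144502387/139734696 ≈ 1.0341)
(-10685 - 1*(-22402))/y = (-10685 - 1*(-22402))/(144502387/139734696) = (-10685 + 22402)*(139734696/144502387) = 11717*(139734696/144502387) = 1637271433032/144502387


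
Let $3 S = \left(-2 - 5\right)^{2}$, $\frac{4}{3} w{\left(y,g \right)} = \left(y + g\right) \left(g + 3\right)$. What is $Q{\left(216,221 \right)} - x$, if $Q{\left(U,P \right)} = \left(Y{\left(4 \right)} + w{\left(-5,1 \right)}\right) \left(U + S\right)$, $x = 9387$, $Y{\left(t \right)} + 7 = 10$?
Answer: $-11478$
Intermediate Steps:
$w{\left(y,g \right)} = \frac{3 \left(3 + g\right) \left(g + y\right)}{4}$ ($w{\left(y,g \right)} = \frac{3 \left(y + g\right) \left(g + 3\right)}{4} = \frac{3 \left(g + y\right) \left(3 + g\right)}{4} = \frac{3 \left(3 + g\right) \left(g + y\right)}{4}$)
$Y{\left(t \right)} = 3$ ($Y{\left(t \right)} = -7 + 10 = 3$)
$S = \frac{49}{3}$ ($S = \frac{\left(-2 - 5\right)^{2}}{3} = \frac{\left(-7\right)^{2}}{3} = \frac{1}{3} \cdot 49 = \frac{49}{3} \approx 16.333$)
$Q{\left(U,P \right)} = -147 - 9 U$ ($Q{\left(U,P \right)} = \left(3 + \left(\frac{3 \cdot 1^{2}}{4} + \frac{9}{4} \cdot 1 + \frac{9}{4} \left(-5\right) + \frac{3}{4} \cdot 1 \left(-5\right)\right)\right) \left(U + \frac{49}{3}\right) = \left(3 + \left(\frac{3}{4} \cdot 1 + \frac{9}{4} - \frac{45}{4} - \frac{15}{4}\right)\right) \left(\frac{49}{3} + U\right) = \left(3 + \left(\frac{3}{4} + \frac{9}{4} - \frac{45}{4} - \frac{15}{4}\right)\right) \left(\frac{49}{3} + U\right) = \left(3 - 12\right) \left(\frac{49}{3} + U\right) = - 9 \left(\frac{49}{3} + U\right) = -147 - 9 U$)
$Q{\left(216,221 \right)} - x = \left(-147 - 1944\right) - 9387 = -2091 - 9387 = -11478$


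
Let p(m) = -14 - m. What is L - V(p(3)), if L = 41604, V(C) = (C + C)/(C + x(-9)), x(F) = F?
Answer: 540835/13 ≈ 41603.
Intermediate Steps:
V(C) = 2*C/(-9 + C) (V(C) = (C + C)/(C - 9) = (2*C)/(-9 + C) = 2*C/(-9 + C))
L - V(p(3)) = 41604 - 2*(-14 - 1*3)/(-9 + (-14 - 1*3)) = 41604 - 2*(-14 - 3)/(-9 + (-14 - 3)) = 41604 - 2*(-17)/(-9 - 17) = 41604 - 2*(-17)/(-26) = 41604 - 2*(-17)*(-1)/26 = 41604 - 1*17/13 = 41604 - 17/13 = 540835/13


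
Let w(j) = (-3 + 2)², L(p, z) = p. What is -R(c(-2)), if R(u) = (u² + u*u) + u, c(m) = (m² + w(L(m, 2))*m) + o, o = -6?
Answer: -28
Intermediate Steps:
w(j) = 1 (w(j) = (-1)² = 1)
c(m) = -6 + m + m² (c(m) = (m² + 1*m) - 6 = (m² + m) - 6 = (m + m²) - 6 = -6 + m + m²)
R(u) = u + 2*u² (R(u) = (u² + u²) + u = 2*u² + u = u + 2*u²)
-R(c(-2)) = -(-6 - 2 + (-2)²)*(1 + 2*(-6 - 2 + (-2)²)) = -(-6 - 2 + 4)*(1 + 2*(-6 - 2 + 4)) = -(-4)*(1 + 2*(-4)) = -(-4)*(1 - 8) = -(-4)*(-7) = -1*28 = -28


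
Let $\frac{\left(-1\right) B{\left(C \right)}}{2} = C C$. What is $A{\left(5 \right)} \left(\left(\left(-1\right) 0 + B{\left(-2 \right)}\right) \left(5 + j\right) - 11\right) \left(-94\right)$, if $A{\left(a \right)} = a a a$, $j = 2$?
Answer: $787250$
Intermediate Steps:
$A{\left(a \right)} = a^{3}$ ($A{\left(a \right)} = a^{2} a = a^{3}$)
$B{\left(C \right)} = - 2 C^{2}$ ($B{\left(C \right)} = - 2 C C = - 2 C^{2}$)
$A{\left(5 \right)} \left(\left(\left(-1\right) 0 + B{\left(-2 \right)}\right) \left(5 + j\right) - 11\right) \left(-94\right) = 5^{3} \left(\left(\left(-1\right) 0 - 2 \left(-2\right)^{2}\right) \left(5 + 2\right) - 11\right) \left(-94\right) = 125 \left(\left(0 - 8\right) 7 - 11\right) \left(-94\right) = 125 \left(\left(-8\right) 7 - 11\right) \left(-94\right) = 125 \left(-56 - 11\right) \left(-94\right) = 125 \left(-67\right) \left(-94\right) = \left(-8375\right) \left(-94\right) = 787250$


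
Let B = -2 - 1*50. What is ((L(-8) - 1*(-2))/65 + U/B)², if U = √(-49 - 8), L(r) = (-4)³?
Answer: 60079/67600 + 31*I*√57/845 ≈ 0.88874 + 0.27698*I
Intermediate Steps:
L(r) = -64
U = I*√57 (U = √(-57) = I*√57 ≈ 7.5498*I)
B = -52 (B = -2 - 50 = -52)
((L(-8) - 1*(-2))/65 + U/B)² = ((-64 - 1*(-2))/65 + (I*√57)/(-52))² = ((-64 + 2)*(1/65) + (I*√57)*(-1/52))² = (-62*1/65 - I*√57/52)² = (-62/65 - I*√57/52)²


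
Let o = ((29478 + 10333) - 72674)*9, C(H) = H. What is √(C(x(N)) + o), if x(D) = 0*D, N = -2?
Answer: 3*I*√32863 ≈ 543.84*I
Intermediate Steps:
x(D) = 0
o = -295767 (o = (39811 - 72674)*9 = -32863*9 = -295767)
√(C(x(N)) + o) = √(0 - 295767) = √(-295767) = 3*I*√32863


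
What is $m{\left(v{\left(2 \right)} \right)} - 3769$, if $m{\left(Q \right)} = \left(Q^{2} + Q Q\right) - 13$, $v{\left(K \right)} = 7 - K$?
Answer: $-3732$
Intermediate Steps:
$m{\left(Q \right)} = -13 + 2 Q^{2}$ ($m{\left(Q \right)} = \left(Q^{2} + Q^{2}\right) - 13 = 2 Q^{2} - 13 = -13 + 2 Q^{2}$)
$m{\left(v{\left(2 \right)} \right)} - 3769 = \left(-13 + 2 \left(7 - 2\right)^{2}\right) - 3769 = \left(-13 + 2 \cdot 5^{2}\right) - 3769 = \left(-13 + 2 \cdot 25\right) - 3769 = \left(-13 + 50\right) - 3769 = 37 - 3769 = -3732$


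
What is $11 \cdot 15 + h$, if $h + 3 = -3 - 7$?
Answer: $152$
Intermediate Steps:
$h = -13$ ($h = -3 - 10 = -13$)
$11 \cdot 15 + h = 11 \cdot 15 - 13 = 165 - 13 = 152$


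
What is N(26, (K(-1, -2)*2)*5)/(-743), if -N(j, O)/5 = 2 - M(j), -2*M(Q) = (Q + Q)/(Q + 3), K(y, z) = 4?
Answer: 420/21547 ≈ 0.019492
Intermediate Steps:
M(Q) = -Q/(3 + Q) (M(Q) = -(Q + Q)/(2*(Q + 3)) = -2*Q/(2*(3 + Q)) = -Q/(3 + Q))
N(j, O) = -10 - 5*j/(3 + j) (N(j, O) = -5*(2 - (-1)*j/(3 + j)) = -5*(2 + j/(3 + j)) = -10 - 5*j/(3 + j))
N(26, (K(-1, -2)*2)*5)/(-743) = (15*(-2 - 1*26)/(3 + 26))/(-743) = (15*(-2 - 26)/29)*(-1/743) = (15*(1/29)*(-28))*(-1/743) = -420/29*(-1/743) = 420/21547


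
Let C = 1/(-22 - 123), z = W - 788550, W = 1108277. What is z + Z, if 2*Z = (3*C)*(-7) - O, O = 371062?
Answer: 38916861/290 ≈ 1.3420e+5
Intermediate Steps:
z = 319727 (z = 1108277 - 788550 = 319727)
C = -1/145 (C = 1/(-145) = -1/145 ≈ -0.0068966)
Z = -53803969/290 (Z = ((3*(-1/145))*(-7) - 1*371062)/2 = (-3/145*(-7) - 371062)/2 = (21/145 - 371062)/2 = (½)*(-53803969/145) = -53803969/290 ≈ -1.8553e+5)
z + Z = 319727 - 53803969/290 = 38916861/290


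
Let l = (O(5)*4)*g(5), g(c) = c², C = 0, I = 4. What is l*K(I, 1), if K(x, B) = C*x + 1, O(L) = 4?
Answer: 400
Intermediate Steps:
K(x, B) = 1 (K(x, B) = 0*x + 1 = 0 + 1 = 1)
l = 400 (l = (4*4)*5² = 16*25 = 400)
l*K(I, 1) = 400*1 = 400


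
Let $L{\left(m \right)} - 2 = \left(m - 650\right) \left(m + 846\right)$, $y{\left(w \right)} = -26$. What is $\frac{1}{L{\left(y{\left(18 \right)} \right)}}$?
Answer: $- \frac{1}{554318} \approx -1.804 \cdot 10^{-6}$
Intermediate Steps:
$L{\left(m \right)} = 2 + \left(-650 + m\right) \left(846 + m\right)$ ($L{\left(m \right)} = 2 + \left(m - 650\right) \left(m + 846\right) = 2 + \left(-650 + m\right) \left(846 + m\right)$)
$\frac{1}{L{\left(y{\left(18 \right)} \right)}} = \frac{1}{-549898 + \left(-26\right)^{2} + 196 \left(-26\right)} = \frac{1}{-549898 + 676 - 5096} = \frac{1}{-554318} = - \frac{1}{554318}$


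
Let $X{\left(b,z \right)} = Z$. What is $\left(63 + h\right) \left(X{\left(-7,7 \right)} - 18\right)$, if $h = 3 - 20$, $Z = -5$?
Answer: $-1058$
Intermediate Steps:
$X{\left(b,z \right)} = -5$
$h = -17$ ($h = 3 - 20 = -17$)
$\left(63 + h\right) \left(X{\left(-7,7 \right)} - 18\right) = \left(63 - 17\right) \left(-5 - 18\right) = 46 \left(-5 - 18\right) = 46 \left(-23\right) = -1058$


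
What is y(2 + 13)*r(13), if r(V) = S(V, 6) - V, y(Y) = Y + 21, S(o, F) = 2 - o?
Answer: -864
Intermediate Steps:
y(Y) = 21 + Y
r(V) = 2 - 2*V (r(V) = (2 - V) - V = 2 - 2*V)
y(2 + 13)*r(13) = (21 + (2 + 13))*(2 - 2*13) = (21 + 15)*(2 - 26) = 36*(-24) = -864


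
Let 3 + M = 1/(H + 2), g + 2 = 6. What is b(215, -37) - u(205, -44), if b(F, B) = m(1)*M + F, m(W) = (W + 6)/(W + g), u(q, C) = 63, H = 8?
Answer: 7397/50 ≈ 147.94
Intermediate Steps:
g = 4 (g = -2 + 6 = 4)
M = -29/10 (M = -3 + 1/(8 + 2) = -3 + 1/10 = -29/10 ≈ -2.9000)
m(W) = (6 + W)/(4 + W) (m(W) = (W + 6)/(W + 4) = (6 + W)/(4 + W))
b(F, B) = -203/50 + F (b(F, B) = ((6 + 1)/(4 + 1))*(-29/10) + F = (7/5)*(-29/10) + F = -203/50 + F)
b(215, -37) - u(205, -44) = (-203/50 + 215) - 1*63 = 10547/50 - 63 = 7397/50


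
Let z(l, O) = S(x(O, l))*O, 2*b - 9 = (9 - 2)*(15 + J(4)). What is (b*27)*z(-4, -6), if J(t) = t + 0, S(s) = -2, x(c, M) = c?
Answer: 23004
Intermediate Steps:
J(t) = t
b = 71 (b = 9/2 + ((9 - 2)*(15 + 4))/2 = 9/2 + (7*19)/2 = 9/2 + (½)*133 = 9/2 + 133/2 = 71)
z(l, O) = -2*O
(b*27)*z(-4, -6) = (71*27)*(-2*(-6)) = 1917*12 = 23004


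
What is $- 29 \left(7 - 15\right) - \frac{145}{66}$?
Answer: $\frac{15167}{66} \approx 229.8$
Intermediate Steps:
$- 29 \left(7 - 15\right) - \frac{145}{66} = \left(-29\right) \left(-8\right) - \frac{145}{66} = 232 - \frac{145}{66} = \frac{15167}{66}$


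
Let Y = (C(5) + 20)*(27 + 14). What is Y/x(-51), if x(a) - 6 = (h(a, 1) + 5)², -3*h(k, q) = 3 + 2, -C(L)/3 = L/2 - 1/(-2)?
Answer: 369/14 ≈ 26.357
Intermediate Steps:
C(L) = -3/2 - 3*L/2 (C(L) = -3*(L/2 - 1/(-2)) = -3*(L*(½) - 1*(-½)) = -3*(L/2 + ½) = -3*(½ + L/2) = -3/2 - 3*L/2)
h(k, q) = -5/3 (h(k, q) = -(3 + 2)/3 = -⅓*5 = -5/3)
x(a) = 154/9 (x(a) = 6 + (-5/3 + 5)² = 6 + (10/3)² = 6 + 100/9 = 154/9)
Y = 451 (Y = ((-3/2 - 3/2*5) + 20)*(27 + 14) = ((-3/2 - 15/2) + 20)*41 = (-9 + 20)*41 = 11*41 = 451)
Y/x(-51) = 451/(154/9) = 451*(9/154) = 369/14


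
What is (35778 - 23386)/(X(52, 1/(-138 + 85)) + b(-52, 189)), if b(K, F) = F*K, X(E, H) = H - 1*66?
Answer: -656776/524383 ≈ -1.2525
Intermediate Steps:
X(E, H) = -66 + H (X(E, H) = H - 66 = -66 + H)
(35778 - 23386)/(X(52, 1/(-138 + 85)) + b(-52, 189)) = (35778 - 23386)/((-66 + 1/(-138 + 85)) + 189*(-52)) = 12392/((-66 + 1/(-53)) - 9828) = 12392/((-66 - 1/53) - 9828) = 12392/(-3499/53 - 9828) = 12392/(-524383/53) = 12392*(-53/524383) = -656776/524383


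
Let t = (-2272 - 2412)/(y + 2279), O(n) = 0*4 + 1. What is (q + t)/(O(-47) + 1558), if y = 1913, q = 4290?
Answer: 4494749/1633832 ≈ 2.7510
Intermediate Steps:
O(n) = 1 (O(n) = 0 + 1 = 1)
t = -1171/1048 (t = (-2272 - 2412)/(1913 + 2279) = -4684/4192 = -4684*1/4192 = -1171/1048 ≈ -1.1174)
(q + t)/(O(-47) + 1558) = (4290 - 1171/1048)/(1 + 1558) = (4494749/1048)/1559 = (4494749/1048)*(1/1559) = 4494749/1633832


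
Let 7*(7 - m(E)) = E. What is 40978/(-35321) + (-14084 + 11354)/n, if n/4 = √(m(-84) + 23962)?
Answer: -40978/35321 - 1365*√23981/47962 ≈ -5.5674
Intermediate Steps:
m(E) = 7 - E/7
n = 4*√23981 (n = 4*√((7 - ⅐*(-84)) + 23962) = 4*√((7 + 12) + 23962) = 4*√(19 + 23962) = 4*√23981 ≈ 619.43)
40978/(-35321) + (-14084 + 11354)/n = 40978/(-35321) + (-14084 + 11354)/((4*√23981)) = 40978*(-1/35321) - 1365*√23981/47962 = -40978/35321 - 1365*√23981/47962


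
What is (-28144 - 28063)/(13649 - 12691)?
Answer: -56207/958 ≈ -58.671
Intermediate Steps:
(-28144 - 28063)/(13649 - 12691) = -56207/958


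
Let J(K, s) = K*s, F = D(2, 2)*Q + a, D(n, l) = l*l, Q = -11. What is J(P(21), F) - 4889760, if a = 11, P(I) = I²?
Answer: -4904313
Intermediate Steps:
D(n, l) = l²
F = -33 (F = 2²*(-11) + 11 = 4*(-11) + 11 = -44 + 11 = -33)
J(P(21), F) - 4889760 = 21²*(-33) - 4889760 = 441*(-33) - 4889760 = -14553 - 4889760 = -4904313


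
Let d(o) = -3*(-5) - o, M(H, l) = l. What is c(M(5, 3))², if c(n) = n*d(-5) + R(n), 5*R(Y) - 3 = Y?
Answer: 93636/25 ≈ 3745.4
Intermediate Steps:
R(Y) = ⅗ + Y/5
d(o) = 15 - o
c(n) = ⅗ + 101*n/5 (c(n) = n*(15 - 1*(-5)) + (⅗ + n/5) = n*(15 + 5) + (⅗ + n/5) = n*20 + (⅗ + n/5) = 20*n + (⅗ + n/5) = ⅗ + 101*n/5)
c(M(5, 3))² = (⅗ + (101/5)*3)² = (⅗ + 303/5)² = (306/5)² = 93636/25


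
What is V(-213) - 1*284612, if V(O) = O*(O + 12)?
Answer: -241799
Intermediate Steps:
V(O) = O*(12 + O)
V(-213) - 1*284612 = -213*(12 - 213) - 1*284612 = -213*(-201) - 284612 = 42813 - 284612 = -241799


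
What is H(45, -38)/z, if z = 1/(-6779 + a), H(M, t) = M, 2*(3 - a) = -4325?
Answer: -415215/2 ≈ -2.0761e+5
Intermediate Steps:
a = 4331/2 (a = 3 - 1/2*(-4325) = 3 + 4325/2 = 4331/2 ≈ 2165.5)
z = -2/9227 (z = 1/(-6779 + 4331/2) = 1/(-9227/2) = -2/9227 ≈ -0.00021676)
H(45, -38)/z = 45/(-2/9227) = 45*(-9227/2) = -415215/2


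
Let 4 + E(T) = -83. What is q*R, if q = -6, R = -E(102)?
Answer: -522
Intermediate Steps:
E(T) = -87 (E(T) = -4 - 83 = -87)
R = 87 (R = -1*(-87) = 87)
q*R = -6*87 = -522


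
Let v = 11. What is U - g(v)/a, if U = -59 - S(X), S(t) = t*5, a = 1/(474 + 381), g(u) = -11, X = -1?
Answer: 9351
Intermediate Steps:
a = 1/855 ≈ 0.0011696
S(t) = 5*t
U = -54 (U = -59 - 5*(-1) = -59 - 1*(-5) = -59 + 5 = -54)
U - g(v)/a = -54 - (-11)/1/855 = -54 - (-11)*855 = -54 - 1*(-9405) = -54 + 9405 = 9351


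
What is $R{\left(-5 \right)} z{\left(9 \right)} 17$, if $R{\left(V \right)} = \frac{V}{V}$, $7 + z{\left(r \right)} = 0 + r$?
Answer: $34$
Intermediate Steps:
$z{\left(r \right)} = -7 + r$ ($z{\left(r \right)} = -7 + \left(0 + r\right) = -7 + r$)
$R{\left(V \right)} = 1$
$R{\left(-5 \right)} z{\left(9 \right)} 17 = 1 \left(-7 + 9\right) 17 = 1 \cdot 2 \cdot 17 = 2 \cdot 17 = 34$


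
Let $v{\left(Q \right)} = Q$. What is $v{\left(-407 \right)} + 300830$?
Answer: $300423$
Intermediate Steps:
$v{\left(-407 \right)} + 300830 = -407 + 300830 = 300423$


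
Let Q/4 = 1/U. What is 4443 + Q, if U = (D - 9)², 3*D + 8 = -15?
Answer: 2776884/625 ≈ 4443.0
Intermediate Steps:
D = -23/3 (D = -8/3 + (⅓)*(-15) = -8/3 - 5 = -23/3 ≈ -7.6667)
U = 2500/9 (U = (-23/3 - 9)² = (-50/3)² = 2500/9 ≈ 277.78)
Q = 9/625 (Q = 4/(2500/9) = 4*(9/2500) = 9/625 ≈ 0.014400)
4443 + Q = 4443 + 9/625 = 2776884/625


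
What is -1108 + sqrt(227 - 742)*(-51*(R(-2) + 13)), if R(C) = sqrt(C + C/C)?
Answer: -1108 + sqrt(515)*(51 - 663*I) ≈ 49.374 - 15046.0*I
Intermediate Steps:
R(C) = sqrt(1 + C) (R(C) = sqrt(C + 1) = sqrt(1 + C))
-1108 + sqrt(227 - 742)*(-51*(R(-2) + 13)) = -1108 + sqrt(227 - 742)*(-51*(sqrt(1 - 2) + 13)) = -1108 + sqrt(-515)*(-51*(sqrt(-1) + 13)) = -1108 + (I*sqrt(515))*(-51*(I + 13)) = -1108 + (I*sqrt(515))*(-51*(13 + I)) = -1108 + (I*sqrt(515))*(-663 - 51*I) = -1108 + I*sqrt(515)*(-663 - 51*I)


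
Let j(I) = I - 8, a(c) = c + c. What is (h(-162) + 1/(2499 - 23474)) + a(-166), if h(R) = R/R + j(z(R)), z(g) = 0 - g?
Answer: -3712576/20975 ≈ -177.00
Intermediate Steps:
z(g) = -g
a(c) = 2*c
j(I) = -8 + I
h(R) = -7 - R (h(R) = R/R + (-8 - R) = 1 + (-8 - R) = -7 - R)
(h(-162) + 1/(2499 - 23474)) + a(-166) = ((-7 - 1*(-162)) + 1/(2499 - 23474)) + 2*(-166) = ((-7 + 162) + 1/(-20975)) - 332 = (155 - 1/20975) - 332 = 3251124/20975 - 332 = -3712576/20975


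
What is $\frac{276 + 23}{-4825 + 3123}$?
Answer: $- \frac{13}{74} \approx -0.17568$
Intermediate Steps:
$\frac{276 + 23}{-4825 + 3123} = \frac{299}{-1702} = 299 \left(- \frac{1}{1702}\right) = - \frac{13}{74}$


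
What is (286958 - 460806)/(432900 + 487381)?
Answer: -173848/920281 ≈ -0.18891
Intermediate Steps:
(286958 - 460806)/(432900 + 487381) = -173848/920281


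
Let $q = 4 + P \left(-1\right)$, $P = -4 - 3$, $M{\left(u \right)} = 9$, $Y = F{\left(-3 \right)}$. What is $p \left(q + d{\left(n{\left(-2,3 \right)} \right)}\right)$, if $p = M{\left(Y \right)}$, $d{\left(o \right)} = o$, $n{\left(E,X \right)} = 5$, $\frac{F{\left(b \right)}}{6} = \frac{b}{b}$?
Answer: $144$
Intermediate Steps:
$F{\left(b \right)} = 6$ ($F{\left(b \right)} = 6 \frac{b}{b} = 6 \cdot 1 = 6$)
$Y = 6$
$P = -7$ ($P = -4 - 3 = -7$)
$p = 9$
$q = 11$ ($q = 4 - -7 = 4 + 7 = 11$)
$p \left(q + d{\left(n{\left(-2,3 \right)} \right)}\right) = 9 \left(11 + 5\right) = 9 \cdot 16 = 144$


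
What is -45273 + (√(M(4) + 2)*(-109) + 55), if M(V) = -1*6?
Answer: -45218 - 218*I ≈ -45218.0 - 218.0*I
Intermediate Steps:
M(V) = -6
-45273 + (√(M(4) + 2)*(-109) + 55) = -45273 + (√(-6 + 2)*(-109) + 55) = -45273 + (√(-4)*(-109) + 55) = -45273 + ((2*I)*(-109) + 55) = -45273 + (-218*I + 55) = -45273 + (55 - 218*I) = -45218 - 218*I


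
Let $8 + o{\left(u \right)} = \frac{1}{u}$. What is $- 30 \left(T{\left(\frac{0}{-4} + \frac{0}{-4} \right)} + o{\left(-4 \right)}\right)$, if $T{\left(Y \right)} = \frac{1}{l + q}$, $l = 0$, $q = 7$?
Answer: $\frac{3405}{14} \approx 243.21$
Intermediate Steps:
$o{\left(u \right)} = -8 + \frac{1}{u}$
$T{\left(Y \right)} = \frac{1}{7}$ ($T{\left(Y \right)} = \frac{1}{0 + 7} = \frac{1}{7}$)
$- 30 \left(T{\left(\frac{0}{-4} + \frac{0}{-4} \right)} + o{\left(-4 \right)}\right) = - 30 \left(\frac{1}{7} - \left(8 - \frac{1}{-4}\right)\right) = - 30 \left(\frac{1}{7} - \frac{33}{4}\right) = \left(-30\right) \left(- \frac{227}{28}\right) = \frac{3405}{14}$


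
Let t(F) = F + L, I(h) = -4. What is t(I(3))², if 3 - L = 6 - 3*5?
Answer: 64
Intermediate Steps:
L = 12 (L = 3 - (6 - 3*5) = 3 - (6 - 15) = 3 - 1*(-9) = 3 + 9 = 12)
t(F) = 12 + F (t(F) = F + 12 = 12 + F)
t(I(3))² = (12 - 4)² = 8² = 64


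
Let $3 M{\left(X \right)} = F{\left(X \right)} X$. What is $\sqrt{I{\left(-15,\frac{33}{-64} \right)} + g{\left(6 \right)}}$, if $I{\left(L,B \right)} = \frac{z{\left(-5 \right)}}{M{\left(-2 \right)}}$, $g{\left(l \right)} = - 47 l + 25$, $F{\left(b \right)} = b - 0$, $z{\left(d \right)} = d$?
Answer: $\frac{i \sqrt{1043}}{2} \approx 16.148 i$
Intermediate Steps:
$F{\left(b \right)} = b$ ($F{\left(b \right)} = b + 0 = b$)
$M{\left(X \right)} = \frac{X^{2}}{3}$ ($M{\left(X \right)} = \frac{X X}{3} = \frac{X^{2}}{3}$)
$g{\left(l \right)} = 25 - 47 l$
$I{\left(L,B \right)} = - \frac{15}{4}$ ($I{\left(L,B \right)} = - \frac{5}{\frac{1}{3} \left(-2\right)^{2}} = - \frac{5}{\frac{1}{3} \cdot 4} = - \frac{5}{\frac{4}{3}} = \left(-5\right) \frac{3}{4} = - \frac{15}{4}$)
$\sqrt{I{\left(-15,\frac{33}{-64} \right)} + g{\left(6 \right)}} = \sqrt{- \frac{15}{4} + \left(25 - 282\right)} = \sqrt{- \frac{15}{4} - 257} = \sqrt{- \frac{1043}{4}} = \frac{i \sqrt{1043}}{2}$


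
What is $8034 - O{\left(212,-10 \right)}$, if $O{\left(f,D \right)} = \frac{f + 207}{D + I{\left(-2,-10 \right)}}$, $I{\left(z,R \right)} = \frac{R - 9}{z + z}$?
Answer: $\frac{170390}{21} \approx 8113.8$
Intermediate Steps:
$I{\left(z,R \right)} = \frac{-9 + R}{2 z}$
$O{\left(f,D \right)} = \frac{207 + f}{\frac{19}{4} + D}$ ($O{\left(f,D \right)} = \frac{f + 207}{D + \frac{-9 - 10}{2 \left(-2\right)}} = \frac{207 + f}{D + \frac{1}{2} \left(- \frac{1}{2}\right) \left(-19\right)} = \frac{207 + f}{D + \frac{19}{4}} = \frac{207 + f}{\frac{19}{4} + D}$)
$8034 - O{\left(212,-10 \right)} = 8034 - \frac{4 \left(207 + 212\right)}{19 + 4 \left(-10\right)} = 8034 - 4 \frac{1}{19 - 40} \cdot 419 = 8034 - 4 \frac{1}{-21} \cdot 419 = 8034 - 4 \left(- \frac{1}{21}\right) 419 = 8034 - - \frac{1676}{21} = 8034 + \frac{1676}{21} = \frac{170390}{21}$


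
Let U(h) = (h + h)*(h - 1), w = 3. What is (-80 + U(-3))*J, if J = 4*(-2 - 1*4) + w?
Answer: 1176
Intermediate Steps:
J = -21 (J = 4*(-2 - 1*4) + 3 = 4*(-2 - 4) + 3 = 4*(-6) + 3 = -24 + 3 = -21)
U(h) = 2*h*(-1 + h) (U(h) = (2*h)*(-1 + h) = 2*h*(-1 + h))
(-80 + U(-3))*J = (-80 + 2*(-3)*(-1 - 3))*(-21) = (-80 + 2*(-3)*(-4))*(-21) = (-80 + 24)*(-21) = -56*(-21) = 1176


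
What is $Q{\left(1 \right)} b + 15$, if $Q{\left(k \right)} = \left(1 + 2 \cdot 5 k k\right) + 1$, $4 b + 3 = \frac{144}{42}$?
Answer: $\frac{114}{7} \approx 16.286$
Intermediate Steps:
$b = \frac{3}{28}$ ($b = - \frac{3}{4} + \frac{144 \cdot \frac{1}{42}}{4} = - \frac{3}{4} + \frac{1}{4} \cdot \frac{24}{7} = - \frac{3}{4} + \frac{6}{7} = \frac{3}{28} \approx 0.10714$)
$Q{\left(k \right)} = 2 + 10 k^{2}$ ($Q{\left(k \right)} = \left(1 + 10 k^{2}\right) + 1 = 2 + 10 k^{2}$)
$Q{\left(1 \right)} b + 15 = \left(2 + 10 \cdot 1^{2}\right) \frac{3}{28} + 15 = \left(2 + 10 \cdot 1\right) \frac{3}{28} + 15 = \left(2 + 10\right) \frac{3}{28} + 15 = 12 \cdot \frac{3}{28} + 15 = \frac{9}{7} + 15 = \frac{114}{7}$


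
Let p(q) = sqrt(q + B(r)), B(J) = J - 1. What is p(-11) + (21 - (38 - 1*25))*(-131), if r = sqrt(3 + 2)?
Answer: -1048 + I*sqrt(12 - sqrt(5)) ≈ -1048.0 + 3.1247*I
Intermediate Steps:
r = sqrt(5) ≈ 2.2361
B(J) = -1 + J
p(q) = sqrt(-1 + q + sqrt(5)) (p(q) = sqrt(q + (-1 + sqrt(5))) = sqrt(-1 + q + sqrt(5)))
p(-11) + (21 - (38 - 1*25))*(-131) = sqrt(-1 - 11 + sqrt(5)) + (21 - (38 - 1*25))*(-131) = sqrt(-12 + sqrt(5)) + (21 - (38 - 25))*(-131) = sqrt(-12 + sqrt(5)) + (21 - 1*13)*(-131) = sqrt(-12 + sqrt(5)) + (21 - 13)*(-131) = sqrt(-12 + sqrt(5)) + 8*(-131) = sqrt(-12 + sqrt(5)) - 1048 = -1048 + sqrt(-12 + sqrt(5))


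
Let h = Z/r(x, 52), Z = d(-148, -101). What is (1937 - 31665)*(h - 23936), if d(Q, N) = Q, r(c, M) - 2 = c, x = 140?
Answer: 50523627840/71 ≈ 7.1160e+8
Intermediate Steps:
r(c, M) = 2 + c
Z = -148
h = -74/71 (h = -148/(2 + 140) = -148/142 = -148*1/142 = -74/71 ≈ -1.0423)
(1937 - 31665)*(h - 23936) = (1937 - 31665)*(-74/71 - 23936) = -29728*(-1699530/71) = 50523627840/71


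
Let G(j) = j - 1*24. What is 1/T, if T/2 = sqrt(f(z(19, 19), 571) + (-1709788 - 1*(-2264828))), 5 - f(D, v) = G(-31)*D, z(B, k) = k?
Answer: sqrt(556090)/1112180 ≈ 0.00067050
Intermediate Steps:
G(j) = -24 + j (G(j) = j - 24 = -24 + j)
f(D, v) = 5 + 55*D (f(D, v) = 5 - (-24 - 31)*D = 5 - (-55)*D = 5 + 55*D)
T = 2*sqrt(556090) (T = 2*sqrt((5 + 55*19) + (-1709788 - 1*(-2264828))) = 2*sqrt((5 + 1045) + (-1709788 + 2264828)) = 2*sqrt(1050 + 555040) = 2*sqrt(556090) ≈ 1491.4)
1/T = 1/(2*sqrt(556090)) = sqrt(556090)/1112180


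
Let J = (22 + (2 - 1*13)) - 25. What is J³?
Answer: -2744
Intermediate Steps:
J = -14 (J = (22 + (2 - 13)) - 25 = (22 - 11) - 25 = 11 - 25 = -14)
J³ = (-14)³ = -2744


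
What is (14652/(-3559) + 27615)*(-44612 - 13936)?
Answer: -5753344102884/3559 ≈ -1.6166e+9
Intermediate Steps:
(14652/(-3559) + 27615)*(-44612 - 13936) = (14652*(-1/3559) + 27615)*(-58548) = (-14652/3559 + 27615)*(-58548) = (98267133/3559)*(-58548) = -5753344102884/3559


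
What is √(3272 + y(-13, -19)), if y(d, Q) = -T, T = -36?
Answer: 2*√827 ≈ 57.515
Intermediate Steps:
y(d, Q) = 36 (y(d, Q) = -1*(-36) = 36)
√(3272 + y(-13, -19)) = √(3272 + 36) = √3308 = 2*√827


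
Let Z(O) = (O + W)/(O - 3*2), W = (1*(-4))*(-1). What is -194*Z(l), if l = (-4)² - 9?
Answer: -2134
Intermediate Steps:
l = 7 (l = 16 - 9 = 7)
W = 4 (W = -4*(-1) = 4)
Z(O) = (4 + O)/(-6 + O) (Z(O) = (O + 4)/(O - 3*2) = (4 + O)/(O - 6) = (4 + O)/(-6 + O))
-194*Z(l) = -194*(4 + 7)/(-6 + 7) = -194*11/1 = -194*11 = -2134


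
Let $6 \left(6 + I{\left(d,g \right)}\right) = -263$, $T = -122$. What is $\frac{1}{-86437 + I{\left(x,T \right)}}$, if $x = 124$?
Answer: $- \frac{6}{518921} \approx -1.1562 \cdot 10^{-5}$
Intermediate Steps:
$I{\left(d,g \right)} = - \frac{299}{6}$ ($I{\left(d,g \right)} = -6 + \frac{1}{6} \left(-263\right) = -6 - \frac{263}{6} = - \frac{299}{6}$)
$\frac{1}{-86437 + I{\left(x,T \right)}} = \frac{1}{-86437 - \frac{299}{6}} = \frac{1}{- \frac{518921}{6}} = - \frac{6}{518921}$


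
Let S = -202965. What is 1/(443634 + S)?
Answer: 1/240669 ≈ 4.1551e-6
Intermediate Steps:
1/(443634 + S) = 1/(443634 - 202965) = 1/240669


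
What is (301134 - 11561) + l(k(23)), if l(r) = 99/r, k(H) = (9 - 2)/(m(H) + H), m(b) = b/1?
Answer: 2031565/7 ≈ 2.9022e+5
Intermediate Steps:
m(b) = b (m(b) = b*1 = b)
k(H) = 7/(2*H) (k(H) = (9 - 2)/(H + H) = 7/((2*H)) = 7*(1/(2*H)) = 7/(2*H))
(301134 - 11561) + l(k(23)) = (301134 - 11561) + 99/(((7/2)/23)) = 289573 + 99/(((7/2)*(1/23))) = 289573 + 99/(7/46) = 289573 + 99*(46/7) = 289573 + 4554/7 = 2031565/7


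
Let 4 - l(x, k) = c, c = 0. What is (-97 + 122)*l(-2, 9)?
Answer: 100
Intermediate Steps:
l(x, k) = 4 (l(x, k) = 4 - 1*0 = 4 + 0 = 4)
(-97 + 122)*l(-2, 9) = (-97 + 122)*4 = 25*4 = 100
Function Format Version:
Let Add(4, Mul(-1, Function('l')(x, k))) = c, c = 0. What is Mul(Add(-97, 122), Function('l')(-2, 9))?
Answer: 100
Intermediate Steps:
Function('l')(x, k) = 4 (Function('l')(x, k) = Add(4, Mul(-1, 0)) = Add(4, 0) = 4)
Mul(Add(-97, 122), Function('l')(-2, 9)) = Mul(Add(-97, 122), 4) = Mul(25, 4) = 100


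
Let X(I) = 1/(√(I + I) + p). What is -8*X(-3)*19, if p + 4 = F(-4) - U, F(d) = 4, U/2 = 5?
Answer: 760/53 + 76*I*√6/53 ≈ 14.34 + 3.5125*I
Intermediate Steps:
U = 10 (U = 2*5 = 10)
p = -10 (p = -4 + (4 - 1*10) = -4 + (4 - 10) = -4 - 6 = -10)
X(I) = 1/(-10 + √2*√I) (X(I) = 1/(√(I + I) - 10) = 1/(√(2*I) - 10) = 1/(√2*√I - 10) = 1/(-10 + √2*√I))
-8*X(-3)*19 = -8/(-10 + √2*√(-3))*19 = -8/(-10 + √2*(I*√3))*19 = -8/(-10 + I*√6)*19 = -152/(-10 + I*√6)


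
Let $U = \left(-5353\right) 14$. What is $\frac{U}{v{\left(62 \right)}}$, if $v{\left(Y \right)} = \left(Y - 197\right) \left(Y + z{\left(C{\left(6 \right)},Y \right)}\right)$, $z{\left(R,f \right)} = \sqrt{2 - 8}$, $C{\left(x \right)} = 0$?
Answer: $\frac{331886}{37125} - \frac{5353 i \sqrt{6}}{37125} \approx 8.9397 - 0.35319 i$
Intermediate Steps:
$z{\left(R,f \right)} = i \sqrt{6}$ ($z{\left(R,f \right)} = \sqrt{-6} = i \sqrt{6}$)
$v{\left(Y \right)} = \left(-197 + Y\right) \left(Y + i \sqrt{6}\right)$ ($v{\left(Y \right)} = \left(Y - 197\right) \left(Y + i \sqrt{6}\right) = \left(-197 + Y\right) \left(Y + i \sqrt{6}\right)$)
$U = -74942$
$\frac{U}{v{\left(62 \right)}} = - \frac{74942}{62^{2} - 12214 - 197 i \sqrt{6} + i 62 \sqrt{6}} = - \frac{74942}{3844 - 12214 - 197 i \sqrt{6} + 62 i \sqrt{6}} = - \frac{74942}{-8370 - 135 i \sqrt{6}}$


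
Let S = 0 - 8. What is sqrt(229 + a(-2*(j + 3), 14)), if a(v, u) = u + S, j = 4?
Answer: sqrt(235) ≈ 15.330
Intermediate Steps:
S = -8
a(v, u) = -8 + u (a(v, u) = u - 8 = -8 + u)
sqrt(229 + a(-2*(j + 3), 14)) = sqrt(229 + (-8 + 14)) = sqrt(229 + 6) = sqrt(235)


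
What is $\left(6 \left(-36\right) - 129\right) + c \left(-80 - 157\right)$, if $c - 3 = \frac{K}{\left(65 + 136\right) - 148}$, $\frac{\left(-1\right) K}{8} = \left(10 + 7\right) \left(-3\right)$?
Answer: $- \frac{152664}{53} \approx -2880.5$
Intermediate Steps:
$K = 408$ ($K = - 8 \left(10 + 7\right) \left(-3\right) = - 8 \cdot 17 \left(-3\right) = \left(-8\right) \left(-51\right) = 408$)
$c = \frac{567}{53}$ ($c = 3 + \frac{408}{\left(65 + 136\right) - 148} = 3 + \frac{408}{201 - 148} = 3 + \frac{408}{53} = \frac{567}{53} \approx 10.698$)
$\left(6 \left(-36\right) - 129\right) + c \left(-80 - 157\right) = \left(6 \left(-36\right) - 129\right) + \frac{567 \left(-80 - 157\right)}{53} = \left(-216 - 129\right) + \frac{567}{53} \left(-237\right) = -345 - \frac{134379}{53} = - \frac{152664}{53}$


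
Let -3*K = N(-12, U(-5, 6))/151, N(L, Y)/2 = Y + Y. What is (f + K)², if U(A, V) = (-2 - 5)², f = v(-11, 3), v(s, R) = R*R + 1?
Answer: 18783556/205209 ≈ 91.534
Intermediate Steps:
v(s, R) = 1 + R² (v(s, R) = R² + 1 = 1 + R²)
f = 10 (f = 1 + 3² = 1 + 9 = 10)
U(A, V) = 49 (U(A, V) = (-7)² = 49)
N(L, Y) = 4*Y (N(L, Y) = 2*(Y + Y) = 2*(2*Y) = 4*Y)
K = -196/453 (K = -4*49/(3*151) = -196/(3*151) = -⅓*196/151 = -196/453 ≈ -0.43267)
(f + K)² = (10 - 196/453)² = (4334/453)² = 18783556/205209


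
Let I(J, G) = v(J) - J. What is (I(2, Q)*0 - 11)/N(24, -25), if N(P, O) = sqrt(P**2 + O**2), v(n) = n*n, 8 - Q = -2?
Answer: -11*sqrt(1201)/1201 ≈ -0.31741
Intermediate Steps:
Q = 10 (Q = 8 - 1*(-2) = 8 + 2 = 10)
v(n) = n**2
I(J, G) = J**2 - J
N(P, O) = sqrt(O**2 + P**2)
(I(2, Q)*0 - 11)/N(24, -25) = ((2*(-1 + 2))*0 - 11)/(sqrt((-25)**2 + 24**2)) = ((2*1)*0 - 11)/(sqrt(625 + 576)) = (2*0 - 11)/(sqrt(1201)) = (0 - 11)*(sqrt(1201)/1201) = -11*sqrt(1201)/1201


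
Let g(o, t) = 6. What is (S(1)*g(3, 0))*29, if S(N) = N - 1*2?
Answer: -174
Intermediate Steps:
S(N) = -2 + N (S(N) = N - 2 = -2 + N)
(S(1)*g(3, 0))*29 = ((-2 + 1)*6)*29 = -1*6*29 = -6*29 = -174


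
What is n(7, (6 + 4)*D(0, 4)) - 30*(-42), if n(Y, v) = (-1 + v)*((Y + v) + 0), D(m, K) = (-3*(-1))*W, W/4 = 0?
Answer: 1253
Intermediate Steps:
W = 0 (W = 4*0 = 0)
D(m, K) = 0 (D(m, K) = -3*(-1)*0 = 3*0 = 0)
n(Y, v) = (-1 + v)*(Y + v)
n(7, (6 + 4)*D(0, 4)) - 30*(-42) = (((6 + 4)*0)² - 1*7 - (6 + 4)*0 + 7*((6 + 4)*0)) - 30*(-42) = ((10*0)² - 7 - 10*0 + 7*(10*0)) + 1260 = (0² - 7 - 1*0 + 7*0) + 1260 = (0 - 7 + 0 + 0) + 1260 = -7 + 1260 = 1253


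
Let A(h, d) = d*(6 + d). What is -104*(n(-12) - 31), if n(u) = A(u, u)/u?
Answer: 3848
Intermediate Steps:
n(u) = 6 + u (n(u) = (u*(6 + u))/u = 6 + u)
-104*(n(-12) - 31) = -104*((6 - 12) - 31) = -104*(-6 - 31) = -104*(-37) = 3848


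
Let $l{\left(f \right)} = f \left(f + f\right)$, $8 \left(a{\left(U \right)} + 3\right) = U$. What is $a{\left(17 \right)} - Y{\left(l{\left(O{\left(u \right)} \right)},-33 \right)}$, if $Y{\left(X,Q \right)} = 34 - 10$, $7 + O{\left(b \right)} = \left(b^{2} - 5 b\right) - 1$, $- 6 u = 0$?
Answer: $- \frac{199}{8} \approx -24.875$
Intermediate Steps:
$u = 0$ ($u = \left(- \frac{1}{6}\right) 0 = 0$)
$a{\left(U \right)} = -3 + \frac{U}{8}$
$O{\left(b \right)} = -8 + b^{2} - 5 b$ ($O{\left(b \right)} = -7 - \left(1 - b^{2} + 5 b\right) = -8 + b^{2} - 5 b$)
$l{\left(f \right)} = 2 f^{2}$ ($l{\left(f \right)} = f 2 f = 2 f^{2}$)
$Y{\left(X,Q \right)} = 24$ ($Y{\left(X,Q \right)} = 34 - 10 = 24$)
$a{\left(17 \right)} - Y{\left(l{\left(O{\left(u \right)} \right)},-33 \right)} = \left(-3 + \frac{1}{8} \cdot 17\right) - 24 = \left(-3 + \frac{17}{8}\right) - 24 = - \frac{7}{8} - 24 = - \frac{199}{8}$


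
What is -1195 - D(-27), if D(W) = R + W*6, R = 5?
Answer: -1038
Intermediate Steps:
D(W) = 5 + 6*W (D(W) = 5 + W*6 = 5 + 6*W)
-1195 - D(-27) = -1195 - (5 + 6*(-27)) = -1195 - (5 - 162) = -1195 - 1*(-157) = -1195 + 157 = -1038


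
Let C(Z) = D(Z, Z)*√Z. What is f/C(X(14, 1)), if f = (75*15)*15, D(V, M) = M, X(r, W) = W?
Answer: 16875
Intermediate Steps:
f = 16875 (f = 1125*15 = 16875)
C(Z) = Z^(3/2) (C(Z) = Z*√Z = Z^(3/2))
f/C(X(14, 1)) = 16875/(1^(3/2)) = 16875/1 = 16875*1 = 16875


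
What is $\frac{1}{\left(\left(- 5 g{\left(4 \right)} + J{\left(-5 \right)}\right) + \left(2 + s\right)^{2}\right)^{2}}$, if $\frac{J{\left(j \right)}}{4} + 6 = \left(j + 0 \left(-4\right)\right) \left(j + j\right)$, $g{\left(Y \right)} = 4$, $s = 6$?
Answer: $\frac{1}{48400} \approx 2.0661 \cdot 10^{-5}$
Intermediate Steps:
$J{\left(j \right)} = -24 + 8 j^{2}$ ($J{\left(j \right)} = -24 + 4 \left(j + 0 \left(-4\right)\right) \left(j + j\right) = -24 + 4 \left(j + 0\right) 2 j = -24 + 4 j 2 j = -24 + 4 \cdot 2 j^{2} = -24 + 8 j^{2}$)
$\frac{1}{\left(\left(- 5 g{\left(4 \right)} + J{\left(-5 \right)}\right) + \left(2 + s\right)^{2}\right)^{2}} = \frac{1}{\left(\left(\left(-5\right) 4 - \left(24 - 8 \left(-5\right)^{2}\right)\right) + \left(2 + 6\right)^{2}\right)^{2}} = \frac{1}{\left(\left(-20 + \left(-24 + 8 \cdot 25\right)\right) + 8^{2}\right)^{2}} = \frac{1}{\left(\left(-20 + \left(-24 + 200\right)\right) + 64\right)^{2}} = \frac{1}{\left(\left(-20 + 176\right) + 64\right)^{2}} = \frac{1}{\left(156 + 64\right)^{2}} = \frac{1}{220^{2}} = \frac{1}{48400}$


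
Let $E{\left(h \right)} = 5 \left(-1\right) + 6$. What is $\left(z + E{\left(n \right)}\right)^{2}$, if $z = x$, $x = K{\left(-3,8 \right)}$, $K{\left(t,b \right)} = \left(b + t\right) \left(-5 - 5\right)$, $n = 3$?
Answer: $2401$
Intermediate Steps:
$K{\left(t,b \right)} = - 10 b - 10 t$ ($K{\left(t,b \right)} = \left(b + t\right) \left(-10\right) = - 10 b - 10 t$)
$x = -50$ ($x = \left(-10\right) 8 - -30 = -80 + 30 = -50$)
$E{\left(h \right)} = 1$ ($E{\left(h \right)} = -5 + 6 = 1$)
$z = -50$
$\left(z + E{\left(n \right)}\right)^{2} = \left(-50 + 1\right)^{2} = \left(-49\right)^{2} = 2401$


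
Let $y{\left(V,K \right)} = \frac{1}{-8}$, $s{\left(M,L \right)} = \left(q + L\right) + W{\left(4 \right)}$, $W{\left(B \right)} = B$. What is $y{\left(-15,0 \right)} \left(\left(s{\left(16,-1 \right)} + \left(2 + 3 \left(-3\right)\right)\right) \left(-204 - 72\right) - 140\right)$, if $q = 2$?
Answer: $- \frac{103}{2} \approx -51.5$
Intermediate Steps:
$s{\left(M,L \right)} = 6 + L$ ($s{\left(M,L \right)} = \left(2 + L\right) + 4 = 6 + L$)
$y{\left(V,K \right)} = - \frac{1}{8}$
$y{\left(-15,0 \right)} \left(\left(s{\left(16,-1 \right)} + \left(2 + 3 \left(-3\right)\right)\right) \left(-204 - 72\right) - 140\right) = - \frac{\left(\left(6 - 1\right) + \left(2 + 3 \left(-3\right)\right)\right) \left(-204 - 72\right) - 140}{8} = - \frac{\left(5 + \left(2 - 9\right)\right) \left(-276\right) - 140}{8} = - \frac{\left(5 - 7\right) \left(-276\right) - 140}{8} = - \frac{\left(-2\right) \left(-276\right) - 140}{8} = - \frac{552 - 140}{8} = \left(- \frac{1}{8}\right) 412 = - \frac{103}{2}$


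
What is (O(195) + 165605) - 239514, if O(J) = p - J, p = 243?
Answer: -73861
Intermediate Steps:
O(J) = 243 - J
(O(195) + 165605) - 239514 = ((243 - 1*195) + 165605) - 239514 = ((243 - 195) + 165605) - 239514 = (48 + 165605) - 239514 = 165653 - 239514 = -73861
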